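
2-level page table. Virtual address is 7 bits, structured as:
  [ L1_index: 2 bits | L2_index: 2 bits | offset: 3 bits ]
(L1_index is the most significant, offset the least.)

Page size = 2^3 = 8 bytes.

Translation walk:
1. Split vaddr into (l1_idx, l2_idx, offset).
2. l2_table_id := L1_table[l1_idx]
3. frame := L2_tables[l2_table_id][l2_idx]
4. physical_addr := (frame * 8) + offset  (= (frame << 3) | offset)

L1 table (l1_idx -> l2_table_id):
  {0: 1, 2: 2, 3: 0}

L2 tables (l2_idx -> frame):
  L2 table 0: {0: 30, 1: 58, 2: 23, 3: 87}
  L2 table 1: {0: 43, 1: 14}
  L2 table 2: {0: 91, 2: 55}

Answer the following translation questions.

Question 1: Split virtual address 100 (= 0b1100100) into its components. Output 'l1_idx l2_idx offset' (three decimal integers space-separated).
vaddr = 100 = 0b1100100
  top 2 bits -> l1_idx = 3
  next 2 bits -> l2_idx = 0
  bottom 3 bits -> offset = 4

Answer: 3 0 4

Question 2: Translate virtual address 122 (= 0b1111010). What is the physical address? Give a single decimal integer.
Answer: 698

Derivation:
vaddr = 122 = 0b1111010
Split: l1_idx=3, l2_idx=3, offset=2
L1[3] = 0
L2[0][3] = 87
paddr = 87 * 8 + 2 = 698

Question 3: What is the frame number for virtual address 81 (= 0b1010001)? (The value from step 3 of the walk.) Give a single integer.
vaddr = 81: l1_idx=2, l2_idx=2
L1[2] = 2; L2[2][2] = 55

Answer: 55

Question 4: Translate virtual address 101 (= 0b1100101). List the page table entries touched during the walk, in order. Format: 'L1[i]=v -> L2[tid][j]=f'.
vaddr = 101 = 0b1100101
Split: l1_idx=3, l2_idx=0, offset=5

Answer: L1[3]=0 -> L2[0][0]=30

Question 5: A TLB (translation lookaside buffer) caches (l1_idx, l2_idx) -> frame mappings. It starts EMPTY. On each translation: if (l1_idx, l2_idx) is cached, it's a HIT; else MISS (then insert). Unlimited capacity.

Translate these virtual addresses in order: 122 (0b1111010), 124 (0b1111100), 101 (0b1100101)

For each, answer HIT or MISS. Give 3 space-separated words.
Answer: MISS HIT MISS

Derivation:
vaddr=122: (3,3) not in TLB -> MISS, insert
vaddr=124: (3,3) in TLB -> HIT
vaddr=101: (3,0) not in TLB -> MISS, insert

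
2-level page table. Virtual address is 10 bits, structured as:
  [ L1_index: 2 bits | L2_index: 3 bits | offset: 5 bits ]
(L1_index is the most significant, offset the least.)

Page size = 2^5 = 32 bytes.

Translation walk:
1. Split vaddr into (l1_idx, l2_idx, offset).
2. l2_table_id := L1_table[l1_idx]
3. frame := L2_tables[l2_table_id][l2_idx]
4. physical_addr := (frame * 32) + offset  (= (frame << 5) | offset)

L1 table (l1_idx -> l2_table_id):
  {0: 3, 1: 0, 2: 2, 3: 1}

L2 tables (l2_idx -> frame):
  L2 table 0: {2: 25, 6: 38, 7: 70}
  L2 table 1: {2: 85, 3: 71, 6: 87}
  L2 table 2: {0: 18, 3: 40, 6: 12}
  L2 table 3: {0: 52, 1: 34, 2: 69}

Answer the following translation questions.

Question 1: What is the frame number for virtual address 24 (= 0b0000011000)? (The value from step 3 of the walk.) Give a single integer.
vaddr = 24: l1_idx=0, l2_idx=0
L1[0] = 3; L2[3][0] = 52

Answer: 52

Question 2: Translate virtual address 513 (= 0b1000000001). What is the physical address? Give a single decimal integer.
vaddr = 513 = 0b1000000001
Split: l1_idx=2, l2_idx=0, offset=1
L1[2] = 2
L2[2][0] = 18
paddr = 18 * 32 + 1 = 577

Answer: 577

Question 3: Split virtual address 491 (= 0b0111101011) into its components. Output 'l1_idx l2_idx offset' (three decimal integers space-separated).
vaddr = 491 = 0b0111101011
  top 2 bits -> l1_idx = 1
  next 3 bits -> l2_idx = 7
  bottom 5 bits -> offset = 11

Answer: 1 7 11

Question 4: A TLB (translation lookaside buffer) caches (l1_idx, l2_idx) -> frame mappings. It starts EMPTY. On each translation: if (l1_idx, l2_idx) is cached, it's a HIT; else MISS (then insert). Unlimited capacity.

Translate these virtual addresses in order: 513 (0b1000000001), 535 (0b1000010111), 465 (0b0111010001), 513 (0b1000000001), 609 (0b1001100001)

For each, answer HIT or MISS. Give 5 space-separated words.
Answer: MISS HIT MISS HIT MISS

Derivation:
vaddr=513: (2,0) not in TLB -> MISS, insert
vaddr=535: (2,0) in TLB -> HIT
vaddr=465: (1,6) not in TLB -> MISS, insert
vaddr=513: (2,0) in TLB -> HIT
vaddr=609: (2,3) not in TLB -> MISS, insert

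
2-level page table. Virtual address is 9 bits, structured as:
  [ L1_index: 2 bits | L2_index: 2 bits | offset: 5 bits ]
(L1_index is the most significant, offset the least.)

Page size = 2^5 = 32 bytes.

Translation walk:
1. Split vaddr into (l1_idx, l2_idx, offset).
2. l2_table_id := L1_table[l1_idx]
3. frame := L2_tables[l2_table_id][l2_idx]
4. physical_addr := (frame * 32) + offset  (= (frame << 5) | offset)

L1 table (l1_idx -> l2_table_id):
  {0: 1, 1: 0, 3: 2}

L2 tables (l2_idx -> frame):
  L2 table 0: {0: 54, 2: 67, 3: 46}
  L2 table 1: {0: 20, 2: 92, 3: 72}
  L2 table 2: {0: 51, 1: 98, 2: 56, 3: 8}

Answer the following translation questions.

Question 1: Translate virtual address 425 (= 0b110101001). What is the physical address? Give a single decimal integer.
Answer: 3145

Derivation:
vaddr = 425 = 0b110101001
Split: l1_idx=3, l2_idx=1, offset=9
L1[3] = 2
L2[2][1] = 98
paddr = 98 * 32 + 9 = 3145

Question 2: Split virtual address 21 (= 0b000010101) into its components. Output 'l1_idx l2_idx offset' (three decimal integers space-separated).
Answer: 0 0 21

Derivation:
vaddr = 21 = 0b000010101
  top 2 bits -> l1_idx = 0
  next 2 bits -> l2_idx = 0
  bottom 5 bits -> offset = 21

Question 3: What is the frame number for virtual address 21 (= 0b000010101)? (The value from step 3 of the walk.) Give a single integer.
Answer: 20

Derivation:
vaddr = 21: l1_idx=0, l2_idx=0
L1[0] = 1; L2[1][0] = 20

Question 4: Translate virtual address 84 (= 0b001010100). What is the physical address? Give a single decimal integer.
Answer: 2964

Derivation:
vaddr = 84 = 0b001010100
Split: l1_idx=0, l2_idx=2, offset=20
L1[0] = 1
L2[1][2] = 92
paddr = 92 * 32 + 20 = 2964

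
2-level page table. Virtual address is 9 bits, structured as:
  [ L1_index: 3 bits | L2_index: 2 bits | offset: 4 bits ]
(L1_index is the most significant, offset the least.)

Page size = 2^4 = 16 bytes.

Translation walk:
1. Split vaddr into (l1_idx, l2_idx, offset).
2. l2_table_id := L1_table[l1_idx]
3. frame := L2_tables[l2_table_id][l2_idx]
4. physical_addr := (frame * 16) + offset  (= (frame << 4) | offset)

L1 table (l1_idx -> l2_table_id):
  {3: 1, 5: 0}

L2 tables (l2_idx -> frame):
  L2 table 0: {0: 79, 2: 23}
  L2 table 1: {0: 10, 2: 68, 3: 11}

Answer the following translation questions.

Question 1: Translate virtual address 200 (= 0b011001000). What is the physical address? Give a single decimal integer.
Answer: 168

Derivation:
vaddr = 200 = 0b011001000
Split: l1_idx=3, l2_idx=0, offset=8
L1[3] = 1
L2[1][0] = 10
paddr = 10 * 16 + 8 = 168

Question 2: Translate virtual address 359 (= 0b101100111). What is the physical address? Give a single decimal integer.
vaddr = 359 = 0b101100111
Split: l1_idx=5, l2_idx=2, offset=7
L1[5] = 0
L2[0][2] = 23
paddr = 23 * 16 + 7 = 375

Answer: 375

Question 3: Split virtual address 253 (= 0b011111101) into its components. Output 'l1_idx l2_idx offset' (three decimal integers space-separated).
vaddr = 253 = 0b011111101
  top 3 bits -> l1_idx = 3
  next 2 bits -> l2_idx = 3
  bottom 4 bits -> offset = 13

Answer: 3 3 13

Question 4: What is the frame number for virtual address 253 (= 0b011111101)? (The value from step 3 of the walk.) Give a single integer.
vaddr = 253: l1_idx=3, l2_idx=3
L1[3] = 1; L2[1][3] = 11

Answer: 11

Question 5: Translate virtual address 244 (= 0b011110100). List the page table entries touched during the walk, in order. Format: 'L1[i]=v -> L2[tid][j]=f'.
vaddr = 244 = 0b011110100
Split: l1_idx=3, l2_idx=3, offset=4

Answer: L1[3]=1 -> L2[1][3]=11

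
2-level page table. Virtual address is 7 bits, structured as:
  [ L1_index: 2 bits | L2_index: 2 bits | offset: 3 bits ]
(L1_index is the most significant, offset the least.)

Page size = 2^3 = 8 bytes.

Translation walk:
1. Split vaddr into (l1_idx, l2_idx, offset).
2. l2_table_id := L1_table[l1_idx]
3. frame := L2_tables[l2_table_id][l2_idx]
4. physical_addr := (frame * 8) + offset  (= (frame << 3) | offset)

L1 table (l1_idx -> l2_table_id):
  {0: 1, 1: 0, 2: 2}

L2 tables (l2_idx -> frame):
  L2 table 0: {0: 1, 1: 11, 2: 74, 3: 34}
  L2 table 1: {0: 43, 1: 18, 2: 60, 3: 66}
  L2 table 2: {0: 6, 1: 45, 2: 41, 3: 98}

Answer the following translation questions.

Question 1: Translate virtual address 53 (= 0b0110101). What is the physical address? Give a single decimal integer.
vaddr = 53 = 0b0110101
Split: l1_idx=1, l2_idx=2, offset=5
L1[1] = 0
L2[0][2] = 74
paddr = 74 * 8 + 5 = 597

Answer: 597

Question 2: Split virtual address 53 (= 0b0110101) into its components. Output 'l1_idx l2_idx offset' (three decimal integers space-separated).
vaddr = 53 = 0b0110101
  top 2 bits -> l1_idx = 1
  next 2 bits -> l2_idx = 2
  bottom 3 bits -> offset = 5

Answer: 1 2 5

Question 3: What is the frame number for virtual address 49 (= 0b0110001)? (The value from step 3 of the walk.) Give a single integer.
vaddr = 49: l1_idx=1, l2_idx=2
L1[1] = 0; L2[0][2] = 74

Answer: 74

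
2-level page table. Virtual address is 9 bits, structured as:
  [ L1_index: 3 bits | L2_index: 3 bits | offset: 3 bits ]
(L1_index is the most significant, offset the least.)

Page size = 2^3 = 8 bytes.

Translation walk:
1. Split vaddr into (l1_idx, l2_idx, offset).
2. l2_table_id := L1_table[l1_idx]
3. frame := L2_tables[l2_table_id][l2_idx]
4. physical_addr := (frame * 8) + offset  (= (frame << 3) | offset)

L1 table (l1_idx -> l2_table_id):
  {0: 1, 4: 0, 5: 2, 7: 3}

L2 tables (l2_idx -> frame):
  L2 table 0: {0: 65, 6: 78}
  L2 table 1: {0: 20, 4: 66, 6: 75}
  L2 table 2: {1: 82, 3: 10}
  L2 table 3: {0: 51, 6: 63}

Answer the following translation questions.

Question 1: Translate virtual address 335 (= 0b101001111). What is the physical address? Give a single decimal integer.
vaddr = 335 = 0b101001111
Split: l1_idx=5, l2_idx=1, offset=7
L1[5] = 2
L2[2][1] = 82
paddr = 82 * 8 + 7 = 663

Answer: 663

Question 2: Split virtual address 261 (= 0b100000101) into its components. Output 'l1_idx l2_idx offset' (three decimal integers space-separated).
Answer: 4 0 5

Derivation:
vaddr = 261 = 0b100000101
  top 3 bits -> l1_idx = 4
  next 3 bits -> l2_idx = 0
  bottom 3 bits -> offset = 5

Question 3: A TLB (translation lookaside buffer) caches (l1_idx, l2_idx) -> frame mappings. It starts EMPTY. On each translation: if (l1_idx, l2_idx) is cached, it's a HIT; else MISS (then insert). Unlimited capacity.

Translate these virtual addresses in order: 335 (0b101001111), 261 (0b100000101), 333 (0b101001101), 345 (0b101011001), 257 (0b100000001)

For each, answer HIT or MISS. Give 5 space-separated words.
vaddr=335: (5,1) not in TLB -> MISS, insert
vaddr=261: (4,0) not in TLB -> MISS, insert
vaddr=333: (5,1) in TLB -> HIT
vaddr=345: (5,3) not in TLB -> MISS, insert
vaddr=257: (4,0) in TLB -> HIT

Answer: MISS MISS HIT MISS HIT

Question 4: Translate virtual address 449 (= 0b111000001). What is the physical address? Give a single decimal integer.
Answer: 409

Derivation:
vaddr = 449 = 0b111000001
Split: l1_idx=7, l2_idx=0, offset=1
L1[7] = 3
L2[3][0] = 51
paddr = 51 * 8 + 1 = 409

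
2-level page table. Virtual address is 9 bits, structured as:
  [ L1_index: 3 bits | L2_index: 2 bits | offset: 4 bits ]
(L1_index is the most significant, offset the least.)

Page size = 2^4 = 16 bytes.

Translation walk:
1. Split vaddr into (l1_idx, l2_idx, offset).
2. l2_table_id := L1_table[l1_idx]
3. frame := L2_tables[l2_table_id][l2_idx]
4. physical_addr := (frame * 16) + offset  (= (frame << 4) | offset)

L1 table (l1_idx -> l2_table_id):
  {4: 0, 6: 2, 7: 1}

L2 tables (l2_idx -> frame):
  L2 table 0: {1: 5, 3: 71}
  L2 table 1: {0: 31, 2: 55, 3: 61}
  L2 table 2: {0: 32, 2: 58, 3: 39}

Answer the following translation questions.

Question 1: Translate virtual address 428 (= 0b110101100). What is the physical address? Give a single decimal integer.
Answer: 940

Derivation:
vaddr = 428 = 0b110101100
Split: l1_idx=6, l2_idx=2, offset=12
L1[6] = 2
L2[2][2] = 58
paddr = 58 * 16 + 12 = 940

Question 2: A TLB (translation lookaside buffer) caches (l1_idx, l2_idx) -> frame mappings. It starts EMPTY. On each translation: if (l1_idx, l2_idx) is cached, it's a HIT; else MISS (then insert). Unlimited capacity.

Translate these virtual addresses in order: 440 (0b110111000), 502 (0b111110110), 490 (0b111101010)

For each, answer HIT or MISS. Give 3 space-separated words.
Answer: MISS MISS MISS

Derivation:
vaddr=440: (6,3) not in TLB -> MISS, insert
vaddr=502: (7,3) not in TLB -> MISS, insert
vaddr=490: (7,2) not in TLB -> MISS, insert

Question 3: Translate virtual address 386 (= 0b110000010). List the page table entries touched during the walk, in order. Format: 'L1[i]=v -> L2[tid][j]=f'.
vaddr = 386 = 0b110000010
Split: l1_idx=6, l2_idx=0, offset=2

Answer: L1[6]=2 -> L2[2][0]=32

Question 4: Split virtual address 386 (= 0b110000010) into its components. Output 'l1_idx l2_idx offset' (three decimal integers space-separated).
Answer: 6 0 2

Derivation:
vaddr = 386 = 0b110000010
  top 3 bits -> l1_idx = 6
  next 2 bits -> l2_idx = 0
  bottom 4 bits -> offset = 2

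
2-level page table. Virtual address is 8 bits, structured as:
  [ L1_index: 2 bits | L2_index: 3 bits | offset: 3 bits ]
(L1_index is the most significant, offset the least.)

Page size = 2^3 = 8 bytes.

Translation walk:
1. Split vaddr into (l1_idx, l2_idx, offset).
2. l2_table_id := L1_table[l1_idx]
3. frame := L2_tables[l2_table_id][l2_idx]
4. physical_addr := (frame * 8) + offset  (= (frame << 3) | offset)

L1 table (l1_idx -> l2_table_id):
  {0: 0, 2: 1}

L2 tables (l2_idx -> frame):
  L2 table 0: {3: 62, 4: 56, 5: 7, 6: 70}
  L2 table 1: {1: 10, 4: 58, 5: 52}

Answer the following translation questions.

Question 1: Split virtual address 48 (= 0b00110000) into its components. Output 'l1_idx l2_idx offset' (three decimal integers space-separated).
Answer: 0 6 0

Derivation:
vaddr = 48 = 0b00110000
  top 2 bits -> l1_idx = 0
  next 3 bits -> l2_idx = 6
  bottom 3 bits -> offset = 0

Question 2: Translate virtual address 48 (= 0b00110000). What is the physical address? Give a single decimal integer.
vaddr = 48 = 0b00110000
Split: l1_idx=0, l2_idx=6, offset=0
L1[0] = 0
L2[0][6] = 70
paddr = 70 * 8 + 0 = 560

Answer: 560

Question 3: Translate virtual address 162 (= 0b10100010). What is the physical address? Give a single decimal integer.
Answer: 466

Derivation:
vaddr = 162 = 0b10100010
Split: l1_idx=2, l2_idx=4, offset=2
L1[2] = 1
L2[1][4] = 58
paddr = 58 * 8 + 2 = 466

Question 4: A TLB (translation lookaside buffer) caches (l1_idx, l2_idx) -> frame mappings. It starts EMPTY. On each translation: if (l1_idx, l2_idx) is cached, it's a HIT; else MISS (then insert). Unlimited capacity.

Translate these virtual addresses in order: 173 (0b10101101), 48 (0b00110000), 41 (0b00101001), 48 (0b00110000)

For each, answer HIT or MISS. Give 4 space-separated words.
Answer: MISS MISS MISS HIT

Derivation:
vaddr=173: (2,5) not in TLB -> MISS, insert
vaddr=48: (0,6) not in TLB -> MISS, insert
vaddr=41: (0,5) not in TLB -> MISS, insert
vaddr=48: (0,6) in TLB -> HIT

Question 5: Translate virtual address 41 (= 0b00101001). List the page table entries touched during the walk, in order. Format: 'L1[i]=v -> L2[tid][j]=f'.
Answer: L1[0]=0 -> L2[0][5]=7

Derivation:
vaddr = 41 = 0b00101001
Split: l1_idx=0, l2_idx=5, offset=1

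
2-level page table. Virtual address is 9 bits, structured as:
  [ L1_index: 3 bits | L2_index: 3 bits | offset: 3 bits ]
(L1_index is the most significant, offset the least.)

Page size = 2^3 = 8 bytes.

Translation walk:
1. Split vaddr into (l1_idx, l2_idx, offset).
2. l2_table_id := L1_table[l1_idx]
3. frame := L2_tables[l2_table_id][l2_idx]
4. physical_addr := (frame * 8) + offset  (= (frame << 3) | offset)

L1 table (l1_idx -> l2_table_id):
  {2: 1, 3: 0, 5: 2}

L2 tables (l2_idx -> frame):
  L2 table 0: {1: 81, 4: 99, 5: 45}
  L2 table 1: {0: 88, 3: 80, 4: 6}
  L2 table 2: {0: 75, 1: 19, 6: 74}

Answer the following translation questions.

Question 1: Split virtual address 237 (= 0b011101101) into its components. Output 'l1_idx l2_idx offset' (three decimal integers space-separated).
Answer: 3 5 5

Derivation:
vaddr = 237 = 0b011101101
  top 3 bits -> l1_idx = 3
  next 3 bits -> l2_idx = 5
  bottom 3 bits -> offset = 5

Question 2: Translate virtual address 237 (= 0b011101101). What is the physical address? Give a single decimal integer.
Answer: 365

Derivation:
vaddr = 237 = 0b011101101
Split: l1_idx=3, l2_idx=5, offset=5
L1[3] = 0
L2[0][5] = 45
paddr = 45 * 8 + 5 = 365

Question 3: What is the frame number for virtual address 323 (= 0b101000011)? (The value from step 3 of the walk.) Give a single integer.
Answer: 75

Derivation:
vaddr = 323: l1_idx=5, l2_idx=0
L1[5] = 2; L2[2][0] = 75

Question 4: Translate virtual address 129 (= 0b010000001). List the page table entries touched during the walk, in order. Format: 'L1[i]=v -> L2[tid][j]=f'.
Answer: L1[2]=1 -> L2[1][0]=88

Derivation:
vaddr = 129 = 0b010000001
Split: l1_idx=2, l2_idx=0, offset=1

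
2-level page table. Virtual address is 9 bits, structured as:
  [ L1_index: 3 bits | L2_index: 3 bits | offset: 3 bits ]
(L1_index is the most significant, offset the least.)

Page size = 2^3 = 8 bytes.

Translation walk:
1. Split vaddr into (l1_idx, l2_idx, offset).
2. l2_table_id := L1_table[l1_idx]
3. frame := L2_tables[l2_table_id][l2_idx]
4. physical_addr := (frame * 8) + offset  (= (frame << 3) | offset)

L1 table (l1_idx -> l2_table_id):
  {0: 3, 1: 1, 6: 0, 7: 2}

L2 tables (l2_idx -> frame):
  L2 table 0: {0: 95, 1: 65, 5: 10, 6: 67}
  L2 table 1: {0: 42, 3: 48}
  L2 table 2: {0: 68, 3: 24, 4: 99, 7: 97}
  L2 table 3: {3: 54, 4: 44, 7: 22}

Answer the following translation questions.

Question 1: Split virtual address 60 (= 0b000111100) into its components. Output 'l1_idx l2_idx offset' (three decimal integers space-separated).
Answer: 0 7 4

Derivation:
vaddr = 60 = 0b000111100
  top 3 bits -> l1_idx = 0
  next 3 bits -> l2_idx = 7
  bottom 3 bits -> offset = 4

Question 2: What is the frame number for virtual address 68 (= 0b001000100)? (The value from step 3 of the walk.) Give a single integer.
vaddr = 68: l1_idx=1, l2_idx=0
L1[1] = 1; L2[1][0] = 42

Answer: 42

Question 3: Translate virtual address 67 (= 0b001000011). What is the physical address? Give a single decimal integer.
vaddr = 67 = 0b001000011
Split: l1_idx=1, l2_idx=0, offset=3
L1[1] = 1
L2[1][0] = 42
paddr = 42 * 8 + 3 = 339

Answer: 339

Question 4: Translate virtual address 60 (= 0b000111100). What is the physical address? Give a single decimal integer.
vaddr = 60 = 0b000111100
Split: l1_idx=0, l2_idx=7, offset=4
L1[0] = 3
L2[3][7] = 22
paddr = 22 * 8 + 4 = 180

Answer: 180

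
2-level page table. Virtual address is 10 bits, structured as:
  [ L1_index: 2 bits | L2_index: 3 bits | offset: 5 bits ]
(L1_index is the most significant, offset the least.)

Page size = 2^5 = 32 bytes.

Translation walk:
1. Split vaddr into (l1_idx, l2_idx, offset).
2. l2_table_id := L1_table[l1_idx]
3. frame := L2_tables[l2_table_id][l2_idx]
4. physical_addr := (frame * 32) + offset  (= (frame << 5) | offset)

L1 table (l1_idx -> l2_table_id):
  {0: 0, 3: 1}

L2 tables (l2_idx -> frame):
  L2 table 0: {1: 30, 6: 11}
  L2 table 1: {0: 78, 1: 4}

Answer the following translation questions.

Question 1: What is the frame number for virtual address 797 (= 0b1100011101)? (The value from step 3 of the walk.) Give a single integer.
vaddr = 797: l1_idx=3, l2_idx=0
L1[3] = 1; L2[1][0] = 78

Answer: 78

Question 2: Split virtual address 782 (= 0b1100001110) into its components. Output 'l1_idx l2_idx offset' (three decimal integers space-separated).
Answer: 3 0 14

Derivation:
vaddr = 782 = 0b1100001110
  top 2 bits -> l1_idx = 3
  next 3 bits -> l2_idx = 0
  bottom 5 bits -> offset = 14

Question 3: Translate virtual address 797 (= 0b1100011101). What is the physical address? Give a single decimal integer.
Answer: 2525

Derivation:
vaddr = 797 = 0b1100011101
Split: l1_idx=3, l2_idx=0, offset=29
L1[3] = 1
L2[1][0] = 78
paddr = 78 * 32 + 29 = 2525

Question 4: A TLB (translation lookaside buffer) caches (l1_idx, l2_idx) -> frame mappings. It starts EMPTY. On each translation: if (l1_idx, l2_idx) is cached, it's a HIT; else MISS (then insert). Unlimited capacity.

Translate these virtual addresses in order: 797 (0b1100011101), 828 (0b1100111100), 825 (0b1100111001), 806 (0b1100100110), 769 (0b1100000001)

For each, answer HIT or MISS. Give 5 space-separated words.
vaddr=797: (3,0) not in TLB -> MISS, insert
vaddr=828: (3,1) not in TLB -> MISS, insert
vaddr=825: (3,1) in TLB -> HIT
vaddr=806: (3,1) in TLB -> HIT
vaddr=769: (3,0) in TLB -> HIT

Answer: MISS MISS HIT HIT HIT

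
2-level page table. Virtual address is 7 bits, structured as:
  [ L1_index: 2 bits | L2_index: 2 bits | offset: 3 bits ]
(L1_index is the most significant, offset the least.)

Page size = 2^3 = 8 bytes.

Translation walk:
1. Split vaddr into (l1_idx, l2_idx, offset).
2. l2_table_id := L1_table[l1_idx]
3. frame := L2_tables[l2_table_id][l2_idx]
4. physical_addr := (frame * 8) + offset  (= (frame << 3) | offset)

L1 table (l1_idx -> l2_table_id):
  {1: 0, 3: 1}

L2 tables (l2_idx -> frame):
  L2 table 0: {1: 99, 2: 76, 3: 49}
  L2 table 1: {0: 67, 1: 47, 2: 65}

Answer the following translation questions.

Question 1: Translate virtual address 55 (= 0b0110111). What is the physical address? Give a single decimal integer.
vaddr = 55 = 0b0110111
Split: l1_idx=1, l2_idx=2, offset=7
L1[1] = 0
L2[0][2] = 76
paddr = 76 * 8 + 7 = 615

Answer: 615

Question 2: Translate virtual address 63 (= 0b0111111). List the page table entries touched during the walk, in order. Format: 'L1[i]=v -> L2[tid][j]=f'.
Answer: L1[1]=0 -> L2[0][3]=49

Derivation:
vaddr = 63 = 0b0111111
Split: l1_idx=1, l2_idx=3, offset=7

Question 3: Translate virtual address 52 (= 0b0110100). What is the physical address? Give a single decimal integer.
vaddr = 52 = 0b0110100
Split: l1_idx=1, l2_idx=2, offset=4
L1[1] = 0
L2[0][2] = 76
paddr = 76 * 8 + 4 = 612

Answer: 612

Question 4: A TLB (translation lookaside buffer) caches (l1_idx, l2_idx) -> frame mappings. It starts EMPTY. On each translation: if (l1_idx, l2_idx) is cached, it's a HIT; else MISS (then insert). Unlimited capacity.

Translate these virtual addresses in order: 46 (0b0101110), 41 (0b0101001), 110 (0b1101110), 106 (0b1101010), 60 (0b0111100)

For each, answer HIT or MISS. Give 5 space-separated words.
Answer: MISS HIT MISS HIT MISS

Derivation:
vaddr=46: (1,1) not in TLB -> MISS, insert
vaddr=41: (1,1) in TLB -> HIT
vaddr=110: (3,1) not in TLB -> MISS, insert
vaddr=106: (3,1) in TLB -> HIT
vaddr=60: (1,3) not in TLB -> MISS, insert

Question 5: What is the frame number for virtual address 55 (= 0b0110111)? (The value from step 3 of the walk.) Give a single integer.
vaddr = 55: l1_idx=1, l2_idx=2
L1[1] = 0; L2[0][2] = 76

Answer: 76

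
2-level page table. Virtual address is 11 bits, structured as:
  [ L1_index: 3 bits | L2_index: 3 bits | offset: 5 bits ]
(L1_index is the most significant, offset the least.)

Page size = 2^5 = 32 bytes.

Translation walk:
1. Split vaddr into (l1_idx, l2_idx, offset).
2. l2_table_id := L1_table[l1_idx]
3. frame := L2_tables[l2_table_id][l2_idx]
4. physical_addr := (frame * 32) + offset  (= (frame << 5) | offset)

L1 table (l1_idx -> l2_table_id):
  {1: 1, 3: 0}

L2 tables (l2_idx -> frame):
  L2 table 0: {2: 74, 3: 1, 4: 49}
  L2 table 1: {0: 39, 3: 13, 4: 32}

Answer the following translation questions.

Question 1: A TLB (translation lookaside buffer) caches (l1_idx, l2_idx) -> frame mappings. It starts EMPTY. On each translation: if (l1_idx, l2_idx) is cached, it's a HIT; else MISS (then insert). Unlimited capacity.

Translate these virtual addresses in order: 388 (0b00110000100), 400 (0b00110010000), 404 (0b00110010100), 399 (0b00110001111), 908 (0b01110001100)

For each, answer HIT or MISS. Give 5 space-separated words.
Answer: MISS HIT HIT HIT MISS

Derivation:
vaddr=388: (1,4) not in TLB -> MISS, insert
vaddr=400: (1,4) in TLB -> HIT
vaddr=404: (1,4) in TLB -> HIT
vaddr=399: (1,4) in TLB -> HIT
vaddr=908: (3,4) not in TLB -> MISS, insert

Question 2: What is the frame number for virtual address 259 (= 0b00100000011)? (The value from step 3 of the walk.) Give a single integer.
vaddr = 259: l1_idx=1, l2_idx=0
L1[1] = 1; L2[1][0] = 39

Answer: 39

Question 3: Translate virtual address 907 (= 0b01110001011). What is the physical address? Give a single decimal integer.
vaddr = 907 = 0b01110001011
Split: l1_idx=3, l2_idx=4, offset=11
L1[3] = 0
L2[0][4] = 49
paddr = 49 * 32 + 11 = 1579

Answer: 1579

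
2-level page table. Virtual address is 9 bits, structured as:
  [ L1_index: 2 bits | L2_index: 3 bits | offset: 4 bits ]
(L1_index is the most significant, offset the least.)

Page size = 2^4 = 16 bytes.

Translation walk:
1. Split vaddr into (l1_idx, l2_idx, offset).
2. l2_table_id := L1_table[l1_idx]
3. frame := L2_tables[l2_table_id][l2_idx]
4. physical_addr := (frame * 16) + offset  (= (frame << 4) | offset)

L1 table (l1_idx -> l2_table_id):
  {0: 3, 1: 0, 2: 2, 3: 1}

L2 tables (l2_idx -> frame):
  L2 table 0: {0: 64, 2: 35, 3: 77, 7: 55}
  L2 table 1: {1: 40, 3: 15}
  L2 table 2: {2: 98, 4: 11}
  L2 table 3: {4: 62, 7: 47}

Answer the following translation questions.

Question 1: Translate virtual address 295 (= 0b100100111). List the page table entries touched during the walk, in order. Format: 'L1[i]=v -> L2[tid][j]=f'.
vaddr = 295 = 0b100100111
Split: l1_idx=2, l2_idx=2, offset=7

Answer: L1[2]=2 -> L2[2][2]=98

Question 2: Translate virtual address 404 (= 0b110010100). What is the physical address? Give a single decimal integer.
Answer: 644

Derivation:
vaddr = 404 = 0b110010100
Split: l1_idx=3, l2_idx=1, offset=4
L1[3] = 1
L2[1][1] = 40
paddr = 40 * 16 + 4 = 644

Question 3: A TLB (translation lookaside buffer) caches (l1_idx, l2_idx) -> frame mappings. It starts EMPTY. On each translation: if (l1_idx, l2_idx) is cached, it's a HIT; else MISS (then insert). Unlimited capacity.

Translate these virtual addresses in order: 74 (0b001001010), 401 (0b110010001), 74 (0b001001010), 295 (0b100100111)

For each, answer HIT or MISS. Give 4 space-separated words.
Answer: MISS MISS HIT MISS

Derivation:
vaddr=74: (0,4) not in TLB -> MISS, insert
vaddr=401: (3,1) not in TLB -> MISS, insert
vaddr=74: (0,4) in TLB -> HIT
vaddr=295: (2,2) not in TLB -> MISS, insert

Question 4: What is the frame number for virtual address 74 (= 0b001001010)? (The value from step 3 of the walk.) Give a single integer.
Answer: 62

Derivation:
vaddr = 74: l1_idx=0, l2_idx=4
L1[0] = 3; L2[3][4] = 62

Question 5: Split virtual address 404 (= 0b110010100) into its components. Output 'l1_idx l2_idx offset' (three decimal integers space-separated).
Answer: 3 1 4

Derivation:
vaddr = 404 = 0b110010100
  top 2 bits -> l1_idx = 3
  next 3 bits -> l2_idx = 1
  bottom 4 bits -> offset = 4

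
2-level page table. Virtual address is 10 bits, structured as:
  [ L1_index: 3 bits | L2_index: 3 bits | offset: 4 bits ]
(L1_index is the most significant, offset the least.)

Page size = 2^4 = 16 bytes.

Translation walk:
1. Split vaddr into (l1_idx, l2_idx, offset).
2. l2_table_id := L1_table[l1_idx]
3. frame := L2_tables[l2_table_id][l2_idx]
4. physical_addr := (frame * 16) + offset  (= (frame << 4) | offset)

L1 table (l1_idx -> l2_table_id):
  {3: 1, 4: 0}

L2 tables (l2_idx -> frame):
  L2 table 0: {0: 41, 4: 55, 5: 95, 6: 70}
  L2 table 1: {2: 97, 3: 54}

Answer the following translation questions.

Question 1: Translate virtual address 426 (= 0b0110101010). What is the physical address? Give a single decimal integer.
vaddr = 426 = 0b0110101010
Split: l1_idx=3, l2_idx=2, offset=10
L1[3] = 1
L2[1][2] = 97
paddr = 97 * 16 + 10 = 1562

Answer: 1562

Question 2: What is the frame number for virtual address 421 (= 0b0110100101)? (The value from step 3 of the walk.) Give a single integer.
vaddr = 421: l1_idx=3, l2_idx=2
L1[3] = 1; L2[1][2] = 97

Answer: 97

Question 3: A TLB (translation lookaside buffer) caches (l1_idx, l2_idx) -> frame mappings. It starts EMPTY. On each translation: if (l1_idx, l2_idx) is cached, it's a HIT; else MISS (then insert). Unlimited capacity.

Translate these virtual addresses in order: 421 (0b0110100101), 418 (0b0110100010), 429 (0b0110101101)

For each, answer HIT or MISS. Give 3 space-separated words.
Answer: MISS HIT HIT

Derivation:
vaddr=421: (3,2) not in TLB -> MISS, insert
vaddr=418: (3,2) in TLB -> HIT
vaddr=429: (3,2) in TLB -> HIT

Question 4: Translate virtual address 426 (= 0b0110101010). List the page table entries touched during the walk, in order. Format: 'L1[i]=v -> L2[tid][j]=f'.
Answer: L1[3]=1 -> L2[1][2]=97

Derivation:
vaddr = 426 = 0b0110101010
Split: l1_idx=3, l2_idx=2, offset=10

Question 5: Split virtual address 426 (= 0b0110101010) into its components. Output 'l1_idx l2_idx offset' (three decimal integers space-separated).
vaddr = 426 = 0b0110101010
  top 3 bits -> l1_idx = 3
  next 3 bits -> l2_idx = 2
  bottom 4 bits -> offset = 10

Answer: 3 2 10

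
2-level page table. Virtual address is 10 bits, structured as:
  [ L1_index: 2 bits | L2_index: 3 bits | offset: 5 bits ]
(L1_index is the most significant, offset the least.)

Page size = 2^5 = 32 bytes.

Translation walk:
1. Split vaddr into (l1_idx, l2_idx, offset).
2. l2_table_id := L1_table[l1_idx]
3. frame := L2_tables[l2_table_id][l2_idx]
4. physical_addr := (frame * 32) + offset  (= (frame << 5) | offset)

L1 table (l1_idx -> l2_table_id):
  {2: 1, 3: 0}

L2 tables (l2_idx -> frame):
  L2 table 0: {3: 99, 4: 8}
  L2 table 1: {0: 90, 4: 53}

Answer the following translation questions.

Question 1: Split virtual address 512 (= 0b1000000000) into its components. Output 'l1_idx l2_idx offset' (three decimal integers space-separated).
Answer: 2 0 0

Derivation:
vaddr = 512 = 0b1000000000
  top 2 bits -> l1_idx = 2
  next 3 bits -> l2_idx = 0
  bottom 5 bits -> offset = 0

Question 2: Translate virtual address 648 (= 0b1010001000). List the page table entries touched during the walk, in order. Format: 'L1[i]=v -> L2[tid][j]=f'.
vaddr = 648 = 0b1010001000
Split: l1_idx=2, l2_idx=4, offset=8

Answer: L1[2]=1 -> L2[1][4]=53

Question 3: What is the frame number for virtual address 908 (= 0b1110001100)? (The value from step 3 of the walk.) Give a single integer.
Answer: 8

Derivation:
vaddr = 908: l1_idx=3, l2_idx=4
L1[3] = 0; L2[0][4] = 8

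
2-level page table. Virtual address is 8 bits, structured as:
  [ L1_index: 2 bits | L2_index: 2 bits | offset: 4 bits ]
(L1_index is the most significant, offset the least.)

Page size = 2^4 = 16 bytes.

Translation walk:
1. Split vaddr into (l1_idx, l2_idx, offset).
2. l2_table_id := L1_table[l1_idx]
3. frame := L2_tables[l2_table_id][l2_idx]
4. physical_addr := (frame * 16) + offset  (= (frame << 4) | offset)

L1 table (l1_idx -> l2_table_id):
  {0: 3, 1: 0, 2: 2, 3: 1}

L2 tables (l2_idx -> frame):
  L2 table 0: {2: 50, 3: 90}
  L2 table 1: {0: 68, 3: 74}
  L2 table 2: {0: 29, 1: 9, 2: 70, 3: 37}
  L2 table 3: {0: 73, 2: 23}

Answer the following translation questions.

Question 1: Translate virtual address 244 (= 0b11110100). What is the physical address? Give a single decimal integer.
vaddr = 244 = 0b11110100
Split: l1_idx=3, l2_idx=3, offset=4
L1[3] = 1
L2[1][3] = 74
paddr = 74 * 16 + 4 = 1188

Answer: 1188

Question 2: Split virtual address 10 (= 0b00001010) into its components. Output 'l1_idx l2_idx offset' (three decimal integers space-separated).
Answer: 0 0 10

Derivation:
vaddr = 10 = 0b00001010
  top 2 bits -> l1_idx = 0
  next 2 bits -> l2_idx = 0
  bottom 4 bits -> offset = 10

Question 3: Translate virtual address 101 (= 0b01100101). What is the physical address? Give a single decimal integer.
Answer: 805

Derivation:
vaddr = 101 = 0b01100101
Split: l1_idx=1, l2_idx=2, offset=5
L1[1] = 0
L2[0][2] = 50
paddr = 50 * 16 + 5 = 805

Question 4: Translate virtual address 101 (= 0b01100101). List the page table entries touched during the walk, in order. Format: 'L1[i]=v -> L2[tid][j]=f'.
vaddr = 101 = 0b01100101
Split: l1_idx=1, l2_idx=2, offset=5

Answer: L1[1]=0 -> L2[0][2]=50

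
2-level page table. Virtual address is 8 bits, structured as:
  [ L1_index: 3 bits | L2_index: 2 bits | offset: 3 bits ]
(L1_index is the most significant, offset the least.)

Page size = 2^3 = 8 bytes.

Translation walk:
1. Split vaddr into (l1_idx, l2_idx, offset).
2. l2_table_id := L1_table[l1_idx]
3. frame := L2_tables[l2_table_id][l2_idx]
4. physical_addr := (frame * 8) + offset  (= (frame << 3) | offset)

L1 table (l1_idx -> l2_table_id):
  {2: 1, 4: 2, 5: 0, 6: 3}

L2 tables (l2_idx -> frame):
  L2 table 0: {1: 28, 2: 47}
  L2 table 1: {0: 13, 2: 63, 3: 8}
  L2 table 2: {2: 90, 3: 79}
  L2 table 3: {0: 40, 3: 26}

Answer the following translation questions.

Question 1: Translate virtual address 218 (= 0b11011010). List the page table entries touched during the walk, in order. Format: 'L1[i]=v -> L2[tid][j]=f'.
Answer: L1[6]=3 -> L2[3][3]=26

Derivation:
vaddr = 218 = 0b11011010
Split: l1_idx=6, l2_idx=3, offset=2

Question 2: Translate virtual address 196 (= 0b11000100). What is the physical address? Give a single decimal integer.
vaddr = 196 = 0b11000100
Split: l1_idx=6, l2_idx=0, offset=4
L1[6] = 3
L2[3][0] = 40
paddr = 40 * 8 + 4 = 324

Answer: 324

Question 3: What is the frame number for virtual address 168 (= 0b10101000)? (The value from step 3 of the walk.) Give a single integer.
Answer: 28

Derivation:
vaddr = 168: l1_idx=5, l2_idx=1
L1[5] = 0; L2[0][1] = 28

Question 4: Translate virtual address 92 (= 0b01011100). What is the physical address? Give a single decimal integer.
vaddr = 92 = 0b01011100
Split: l1_idx=2, l2_idx=3, offset=4
L1[2] = 1
L2[1][3] = 8
paddr = 8 * 8 + 4 = 68

Answer: 68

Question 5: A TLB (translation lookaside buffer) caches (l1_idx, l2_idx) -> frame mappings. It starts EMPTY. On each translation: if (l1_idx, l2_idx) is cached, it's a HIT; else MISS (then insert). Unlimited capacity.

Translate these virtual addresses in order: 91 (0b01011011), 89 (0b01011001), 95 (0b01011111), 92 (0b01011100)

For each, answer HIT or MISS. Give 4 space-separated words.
vaddr=91: (2,3) not in TLB -> MISS, insert
vaddr=89: (2,3) in TLB -> HIT
vaddr=95: (2,3) in TLB -> HIT
vaddr=92: (2,3) in TLB -> HIT

Answer: MISS HIT HIT HIT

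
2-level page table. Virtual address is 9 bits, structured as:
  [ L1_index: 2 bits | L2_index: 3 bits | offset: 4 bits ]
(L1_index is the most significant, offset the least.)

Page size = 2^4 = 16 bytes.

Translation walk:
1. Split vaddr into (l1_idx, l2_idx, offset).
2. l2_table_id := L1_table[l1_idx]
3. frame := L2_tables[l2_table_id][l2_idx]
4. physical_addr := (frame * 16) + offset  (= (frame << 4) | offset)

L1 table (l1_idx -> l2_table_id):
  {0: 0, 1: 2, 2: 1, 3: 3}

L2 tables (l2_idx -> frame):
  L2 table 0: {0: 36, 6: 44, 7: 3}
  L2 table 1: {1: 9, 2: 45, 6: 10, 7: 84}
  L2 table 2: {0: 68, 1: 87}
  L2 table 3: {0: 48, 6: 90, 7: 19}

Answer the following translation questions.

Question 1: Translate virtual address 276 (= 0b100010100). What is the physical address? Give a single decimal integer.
Answer: 148

Derivation:
vaddr = 276 = 0b100010100
Split: l1_idx=2, l2_idx=1, offset=4
L1[2] = 1
L2[1][1] = 9
paddr = 9 * 16 + 4 = 148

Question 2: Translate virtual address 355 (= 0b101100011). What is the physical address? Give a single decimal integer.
vaddr = 355 = 0b101100011
Split: l1_idx=2, l2_idx=6, offset=3
L1[2] = 1
L2[1][6] = 10
paddr = 10 * 16 + 3 = 163

Answer: 163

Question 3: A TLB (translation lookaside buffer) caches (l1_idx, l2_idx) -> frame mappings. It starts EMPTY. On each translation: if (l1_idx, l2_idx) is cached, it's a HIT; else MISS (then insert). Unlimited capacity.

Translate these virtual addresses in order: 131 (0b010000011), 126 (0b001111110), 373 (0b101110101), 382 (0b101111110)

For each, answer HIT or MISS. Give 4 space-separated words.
vaddr=131: (1,0) not in TLB -> MISS, insert
vaddr=126: (0,7) not in TLB -> MISS, insert
vaddr=373: (2,7) not in TLB -> MISS, insert
vaddr=382: (2,7) in TLB -> HIT

Answer: MISS MISS MISS HIT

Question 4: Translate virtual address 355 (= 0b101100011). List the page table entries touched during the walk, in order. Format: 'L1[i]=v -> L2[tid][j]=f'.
Answer: L1[2]=1 -> L2[1][6]=10

Derivation:
vaddr = 355 = 0b101100011
Split: l1_idx=2, l2_idx=6, offset=3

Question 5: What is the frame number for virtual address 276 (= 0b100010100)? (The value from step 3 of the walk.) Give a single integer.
Answer: 9

Derivation:
vaddr = 276: l1_idx=2, l2_idx=1
L1[2] = 1; L2[1][1] = 9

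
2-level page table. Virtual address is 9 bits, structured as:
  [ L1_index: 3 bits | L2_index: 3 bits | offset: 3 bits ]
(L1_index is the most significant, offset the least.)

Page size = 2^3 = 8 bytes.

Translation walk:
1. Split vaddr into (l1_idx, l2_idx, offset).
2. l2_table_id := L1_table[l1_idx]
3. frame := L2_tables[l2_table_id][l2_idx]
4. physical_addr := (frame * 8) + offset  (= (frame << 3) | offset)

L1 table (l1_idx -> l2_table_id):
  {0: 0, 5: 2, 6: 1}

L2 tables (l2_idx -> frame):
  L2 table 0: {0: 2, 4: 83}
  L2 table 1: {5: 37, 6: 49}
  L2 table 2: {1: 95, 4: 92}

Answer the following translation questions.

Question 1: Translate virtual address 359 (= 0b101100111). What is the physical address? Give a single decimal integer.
Answer: 743

Derivation:
vaddr = 359 = 0b101100111
Split: l1_idx=5, l2_idx=4, offset=7
L1[5] = 2
L2[2][4] = 92
paddr = 92 * 8 + 7 = 743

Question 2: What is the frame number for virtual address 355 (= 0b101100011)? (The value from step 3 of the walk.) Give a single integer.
Answer: 92

Derivation:
vaddr = 355: l1_idx=5, l2_idx=4
L1[5] = 2; L2[2][4] = 92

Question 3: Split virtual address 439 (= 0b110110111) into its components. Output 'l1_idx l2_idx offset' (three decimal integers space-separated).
vaddr = 439 = 0b110110111
  top 3 bits -> l1_idx = 6
  next 3 bits -> l2_idx = 6
  bottom 3 bits -> offset = 7

Answer: 6 6 7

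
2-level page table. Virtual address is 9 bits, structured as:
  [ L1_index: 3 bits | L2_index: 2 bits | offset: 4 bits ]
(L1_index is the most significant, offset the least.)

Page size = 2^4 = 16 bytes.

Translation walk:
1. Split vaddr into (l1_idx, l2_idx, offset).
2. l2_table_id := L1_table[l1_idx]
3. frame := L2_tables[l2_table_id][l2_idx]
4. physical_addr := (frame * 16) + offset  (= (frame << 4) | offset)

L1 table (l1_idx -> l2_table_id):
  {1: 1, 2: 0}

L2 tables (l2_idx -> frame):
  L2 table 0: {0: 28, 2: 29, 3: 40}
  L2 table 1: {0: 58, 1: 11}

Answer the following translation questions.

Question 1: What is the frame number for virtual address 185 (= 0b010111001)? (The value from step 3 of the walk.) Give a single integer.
Answer: 40

Derivation:
vaddr = 185: l1_idx=2, l2_idx=3
L1[2] = 0; L2[0][3] = 40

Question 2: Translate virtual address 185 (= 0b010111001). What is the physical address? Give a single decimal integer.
vaddr = 185 = 0b010111001
Split: l1_idx=2, l2_idx=3, offset=9
L1[2] = 0
L2[0][3] = 40
paddr = 40 * 16 + 9 = 649

Answer: 649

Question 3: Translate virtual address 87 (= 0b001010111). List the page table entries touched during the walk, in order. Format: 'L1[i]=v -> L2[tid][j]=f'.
vaddr = 87 = 0b001010111
Split: l1_idx=1, l2_idx=1, offset=7

Answer: L1[1]=1 -> L2[1][1]=11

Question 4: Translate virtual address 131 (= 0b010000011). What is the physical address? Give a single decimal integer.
Answer: 451

Derivation:
vaddr = 131 = 0b010000011
Split: l1_idx=2, l2_idx=0, offset=3
L1[2] = 0
L2[0][0] = 28
paddr = 28 * 16 + 3 = 451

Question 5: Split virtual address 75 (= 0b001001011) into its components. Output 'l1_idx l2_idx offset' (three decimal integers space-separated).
vaddr = 75 = 0b001001011
  top 3 bits -> l1_idx = 1
  next 2 bits -> l2_idx = 0
  bottom 4 bits -> offset = 11

Answer: 1 0 11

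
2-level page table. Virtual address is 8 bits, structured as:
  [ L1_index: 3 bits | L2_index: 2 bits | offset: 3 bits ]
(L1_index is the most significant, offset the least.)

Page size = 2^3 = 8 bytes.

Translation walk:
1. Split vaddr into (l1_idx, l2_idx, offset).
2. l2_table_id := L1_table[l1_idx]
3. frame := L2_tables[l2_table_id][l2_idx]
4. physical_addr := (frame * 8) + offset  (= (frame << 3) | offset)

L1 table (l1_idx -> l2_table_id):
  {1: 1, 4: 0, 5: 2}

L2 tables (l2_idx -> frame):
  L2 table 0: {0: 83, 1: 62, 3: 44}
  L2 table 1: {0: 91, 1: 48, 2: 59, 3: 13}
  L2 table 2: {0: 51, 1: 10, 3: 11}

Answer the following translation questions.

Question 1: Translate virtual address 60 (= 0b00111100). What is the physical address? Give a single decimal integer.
vaddr = 60 = 0b00111100
Split: l1_idx=1, l2_idx=3, offset=4
L1[1] = 1
L2[1][3] = 13
paddr = 13 * 8 + 4 = 108

Answer: 108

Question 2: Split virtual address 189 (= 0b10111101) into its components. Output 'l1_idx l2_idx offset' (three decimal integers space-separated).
vaddr = 189 = 0b10111101
  top 3 bits -> l1_idx = 5
  next 2 bits -> l2_idx = 3
  bottom 3 bits -> offset = 5

Answer: 5 3 5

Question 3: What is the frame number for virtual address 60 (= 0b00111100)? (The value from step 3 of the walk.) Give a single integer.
Answer: 13

Derivation:
vaddr = 60: l1_idx=1, l2_idx=3
L1[1] = 1; L2[1][3] = 13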